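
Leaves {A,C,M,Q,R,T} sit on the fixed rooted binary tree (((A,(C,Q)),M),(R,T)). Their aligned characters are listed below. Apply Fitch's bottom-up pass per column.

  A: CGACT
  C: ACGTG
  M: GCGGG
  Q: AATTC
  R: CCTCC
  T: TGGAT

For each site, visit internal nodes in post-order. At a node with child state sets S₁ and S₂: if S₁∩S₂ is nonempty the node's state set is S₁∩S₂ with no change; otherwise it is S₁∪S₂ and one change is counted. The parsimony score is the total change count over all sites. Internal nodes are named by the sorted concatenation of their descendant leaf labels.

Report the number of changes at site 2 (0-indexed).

3

CQ@0: {A} ∩ {A} = {A} (intersection, +0)
ACQ@0: {C} ∪ {A} = {A,C} (union, +1)
ACMQ@0: {A,C} ∪ {G} = {A,C,G} (union, +1)
RT@0: {C} ∪ {T} = {C,T} (union, +1)
ACMQRT@0: {A,C,G} ∩ {C,T} = {C} (intersection, +0)
CQ@1: {C} ∪ {A} = {A,C} (union, +1)
ACQ@1: {G} ∪ {A,C} = {A,C,G} (union, +1)
ACMQ@1: {A,C,G} ∩ {C} = {C} (intersection, +0)
RT@1: {C} ∪ {G} = {C,G} (union, +1)
ACMQRT@1: {C} ∩ {C,G} = {C} (intersection, +0)
CQ@2: {G} ∪ {T} = {G,T} (union, +1)
ACQ@2: {A} ∪ {G,T} = {A,G,T} (union, +1)
ACMQ@2: {A,G,T} ∩ {G} = {G} (intersection, +0)
RT@2: {T} ∪ {G} = {G,T} (union, +1)
ACMQRT@2: {G} ∩ {G,T} = {G} (intersection, +0)
CQ@3: {T} ∩ {T} = {T} (intersection, +0)
ACQ@3: {C} ∪ {T} = {C,T} (union, +1)
ACMQ@3: {C,T} ∪ {G} = {C,G,T} (union, +1)
RT@3: {C} ∪ {A} = {A,C} (union, +1)
ACMQRT@3: {C,G,T} ∩ {A,C} = {C} (intersection, +0)
CQ@4: {G} ∪ {C} = {C,G} (union, +1)
ACQ@4: {T} ∪ {C,G} = {C,G,T} (union, +1)
ACMQ@4: {C,G,T} ∩ {G} = {G} (intersection, +0)
RT@4: {C} ∪ {T} = {C,T} (union, +1)
ACMQRT@4: {G} ∪ {C,T} = {C,G,T} (union, +1)
per-site changes: [3, 3, 3, 3, 4]; total = 16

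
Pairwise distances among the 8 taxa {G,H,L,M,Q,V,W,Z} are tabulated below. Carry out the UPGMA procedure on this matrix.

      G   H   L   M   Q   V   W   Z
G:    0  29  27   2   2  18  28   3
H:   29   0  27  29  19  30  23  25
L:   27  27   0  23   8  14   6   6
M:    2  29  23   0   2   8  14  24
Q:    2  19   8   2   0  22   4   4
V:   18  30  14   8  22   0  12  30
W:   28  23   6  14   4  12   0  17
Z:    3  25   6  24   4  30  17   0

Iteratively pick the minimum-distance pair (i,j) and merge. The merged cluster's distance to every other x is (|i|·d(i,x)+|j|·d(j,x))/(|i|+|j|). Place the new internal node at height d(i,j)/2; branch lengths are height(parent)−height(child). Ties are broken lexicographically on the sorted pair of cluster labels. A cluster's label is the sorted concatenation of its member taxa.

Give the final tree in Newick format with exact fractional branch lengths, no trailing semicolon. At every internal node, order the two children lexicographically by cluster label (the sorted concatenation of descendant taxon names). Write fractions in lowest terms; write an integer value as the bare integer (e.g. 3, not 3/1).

1. join G+M (d=2) ⇒ GM; edges |G|=1, |M|=1
  updated: d(GM,H)=29, d(GM,L)=25, d(GM,Q)=2, d(GM,V)=13, d(GM,W)=21, d(GM,Z)=27/2
2. join GM+Q (d=2) ⇒ GMQ; edges |GM|=0, |Q|=1
  updated: d(GMQ,H)=77/3, d(GMQ,L)=58/3, d(GMQ,V)=16, d(GMQ,W)=46/3, d(GMQ,Z)=31/3
3. join L+W (d=6) ⇒ LW; edges |L|=3, |W|=3
  updated: d(GMQ,LW)=52/3, d(H,LW)=25, d(LW,V)=13, d(LW,Z)=23/2
4. join GMQ+Z (d=31/3) ⇒ GMQZ; edges |GMQ|=25/6, |Z|=31/6
  updated: d(GMQZ,H)=51/2, d(GMQZ,LW)=127/8, d(GMQZ,V)=39/2
5. join LW+V (d=13) ⇒ LVW; edges |LW|=7/2, |V|=13/2
  updated: d(GMQZ,LVW)=205/12, d(H,LVW)=80/3
6. join GMQZ+LVW (d=205/12) ⇒ GLMQVWZ; edges |GMQZ|=27/8, |LVW|=49/24
  updated: d(GLMQVWZ,H)=26
7. join GLMQVWZ+H (d=26) ⇒ GHLMQVWZ; edges |GLMQVWZ|=107/24, |H|=13
final tree: (((((G:1,M:1):0,Q:1):25/6,Z:31/6):27/8,((L:3,W:3):7/2,V:13/2):49/24):107/24,H:13)
total length: 1229/24

(((((G:1,M:1):0,Q:1):25/6,Z:31/6):27/8,((L:3,W:3):7/2,V:13/2):49/24):107/24,H:13)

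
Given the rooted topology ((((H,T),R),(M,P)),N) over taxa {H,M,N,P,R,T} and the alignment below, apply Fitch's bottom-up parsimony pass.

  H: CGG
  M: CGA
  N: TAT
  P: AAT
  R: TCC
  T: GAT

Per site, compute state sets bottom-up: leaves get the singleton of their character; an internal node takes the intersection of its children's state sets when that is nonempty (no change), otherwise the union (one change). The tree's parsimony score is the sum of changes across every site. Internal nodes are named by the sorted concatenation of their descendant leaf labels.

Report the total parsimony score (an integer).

HT@0: {C} ∪ {G} = {C,G} (union, +1)
HRT@0: {C,G} ∪ {T} = {C,G,T} (union, +1)
MP@0: {C} ∪ {A} = {A,C} (union, +1)
HMPRT@0: {C,G,T} ∩ {A,C} = {C} (intersection, +0)
HMNPRT@0: {C} ∪ {T} = {C,T} (union, +1)
HT@1: {G} ∪ {A} = {A,G} (union, +1)
HRT@1: {A,G} ∪ {C} = {A,C,G} (union, +1)
MP@1: {G} ∪ {A} = {A,G} (union, +1)
HMPRT@1: {A,C,G} ∩ {A,G} = {A,G} (intersection, +0)
HMNPRT@1: {A,G} ∩ {A} = {A} (intersection, +0)
HT@2: {G} ∪ {T} = {G,T} (union, +1)
HRT@2: {G,T} ∪ {C} = {C,G,T} (union, +1)
MP@2: {A} ∪ {T} = {A,T} (union, +1)
HMPRT@2: {C,G,T} ∩ {A,T} = {T} (intersection, +0)
HMNPRT@2: {T} ∩ {T} = {T} (intersection, +0)
per-site changes: [4, 3, 3]; total = 10

10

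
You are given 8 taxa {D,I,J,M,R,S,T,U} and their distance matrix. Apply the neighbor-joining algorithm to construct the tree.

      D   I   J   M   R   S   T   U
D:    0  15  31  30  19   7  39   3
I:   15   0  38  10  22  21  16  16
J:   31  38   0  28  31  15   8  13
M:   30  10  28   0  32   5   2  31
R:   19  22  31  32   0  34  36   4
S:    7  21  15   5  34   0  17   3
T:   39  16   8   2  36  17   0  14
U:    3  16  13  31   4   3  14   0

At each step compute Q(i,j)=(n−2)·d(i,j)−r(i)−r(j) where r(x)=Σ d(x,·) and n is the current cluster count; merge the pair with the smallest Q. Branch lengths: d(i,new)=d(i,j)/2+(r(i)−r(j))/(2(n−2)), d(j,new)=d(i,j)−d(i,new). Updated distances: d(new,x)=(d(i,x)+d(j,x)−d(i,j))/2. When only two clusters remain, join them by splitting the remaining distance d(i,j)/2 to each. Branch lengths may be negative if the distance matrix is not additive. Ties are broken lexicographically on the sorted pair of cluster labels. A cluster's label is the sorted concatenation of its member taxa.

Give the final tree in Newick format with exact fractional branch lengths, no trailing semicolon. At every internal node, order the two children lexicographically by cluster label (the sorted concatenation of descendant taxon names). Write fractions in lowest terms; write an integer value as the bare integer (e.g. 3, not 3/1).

((((D:253/48,(R:359/32,U:-231/32):179/48):173/32,(I:57/10,(M:3/2,T:1/2):63/10):217/32):39/32,J:223/16):17/32,S:17/32)

1. join M+T (d=2, Q=-258) ⇒ MT; edges |M|=3/2, |T|=1/2
  updated: d(D,MT)=67/2, d(I,MT)=12, d(J,MT)=17, d(MT,R)=33, d(MT,S)=10, d(MT,U)=43/2
2. join I+MT (d=12, Q=-191) ⇒ IMT; edges |I|=57/10, |MT|=63/10
  updated: d(D,IMT)=73/4, d(IMT,J)=43/2, d(IMT,R)=43/2, d(IMT,S)=19/2, d(IMT,U)=51/4
3. join R+U (d=4, Q=-517/4) ⇒ RU; edges |R|=359/32, |U|=-231/32
  updated: d(D,RU)=9, d(IMT,RU)=121/8, d(J,RU)=20, d(RU,S)=33/2
4. join D+RU (d=9, Q=-791/8) ⇒ DRU; edges |D|=253/48, |RU|=179/48
  updated: d(DRU,IMT)=195/16, d(DRU,J)=21, d(DRU,S)=29/4
5. join DRU+IMT (d=195/16, Q=-237/4) ⇒ DIMRTU; edges |DRU|=173/32, |IMT|=217/32
  updated: d(DIMRTU,J)=485/32, d(DIMRTU,S)=73/32
6. join DIMRTU+J (d=485/32, Q=-519/16) ⇒ DIJMRTU; edges |DIMRTU|=39/32, |J|=223/16
  updated: d(DIJMRTU,S)=17/16
7. join DIJMRTU+S (d=17/16) ⇒ DIJMRSTU; edges |DIJMRTU|=17/32, |S|=17/32
final tree: ((((D:253/48,(R:359/32,U:-231/32):179/48):173/32,(I:57/10,(M:3/2,T:1/2):63/10):217/32):39/32,J:223/16):17/32,S:17/32)
total length: 1773/32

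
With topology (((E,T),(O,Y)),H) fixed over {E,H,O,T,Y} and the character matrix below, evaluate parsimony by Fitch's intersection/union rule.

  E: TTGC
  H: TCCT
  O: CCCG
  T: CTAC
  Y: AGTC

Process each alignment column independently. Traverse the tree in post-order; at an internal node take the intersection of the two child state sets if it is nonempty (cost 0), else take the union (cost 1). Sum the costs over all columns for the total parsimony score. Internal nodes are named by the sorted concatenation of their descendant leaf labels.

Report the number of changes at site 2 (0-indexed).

3

[col 0] ET: children E:{T}, T:{C} ∪→ {C,T}; cost 1
[col 0] OY: children O:{C}, Y:{A} ∪→ {A,C}; cost 1
[col 0] EOTY: children ET:{C,T}, OY:{A,C} ∩→ {C}; cost 0
[col 0] EHOTY: children EOTY:{C}, H:{T} ∪→ {C,T}; cost 1
[col 1] ET: children E:{T}, T:{T} ∩→ {T}; cost 0
[col 1] OY: children O:{C}, Y:{G} ∪→ {C,G}; cost 1
[col 1] EOTY: children ET:{T}, OY:{C,G} ∪→ {C,G,T}; cost 1
[col 1] EHOTY: children EOTY:{C,G,T}, H:{C} ∩→ {C}; cost 0
[col 2] ET: children E:{G}, T:{A} ∪→ {A,G}; cost 1
[col 2] OY: children O:{C}, Y:{T} ∪→ {C,T}; cost 1
[col 2] EOTY: children ET:{A,G}, OY:{C,T} ∪→ {A,C,G,T}; cost 1
[col 2] EHOTY: children EOTY:{A,C,G,T}, H:{C} ∩→ {C}; cost 0
[col 3] ET: children E:{C}, T:{C} ∩→ {C}; cost 0
[col 3] OY: children O:{G}, Y:{C} ∪→ {C,G}; cost 1
[col 3] EOTY: children ET:{C}, OY:{C,G} ∩→ {C}; cost 0
[col 3] EHOTY: children EOTY:{C}, H:{T} ∪→ {C,T}; cost 1
per-site changes: [3, 2, 3, 2]; total = 10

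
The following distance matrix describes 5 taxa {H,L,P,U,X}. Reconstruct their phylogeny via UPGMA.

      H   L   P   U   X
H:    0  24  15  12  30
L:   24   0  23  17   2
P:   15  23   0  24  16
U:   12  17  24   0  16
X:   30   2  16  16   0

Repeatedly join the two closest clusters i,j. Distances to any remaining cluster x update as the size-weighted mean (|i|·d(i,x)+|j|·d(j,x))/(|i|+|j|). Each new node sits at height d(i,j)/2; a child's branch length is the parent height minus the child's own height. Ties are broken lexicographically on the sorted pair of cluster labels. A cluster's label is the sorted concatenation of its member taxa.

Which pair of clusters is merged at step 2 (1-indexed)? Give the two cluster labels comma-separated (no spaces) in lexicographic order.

H,U

iteration 1: select L,X (d=2); attach at lengths (1, 1); label the merged cluster LX
  updated: d(H,LX)=27, d(LX,P)=39/2, d(LX,U)=33/2
iteration 2: select H,U (d=12); attach at lengths (6, 6); label the merged cluster HU
  updated: d(HU,LX)=87/4, d(HU,P)=39/2
iteration 3: select HU,P (d=39/2); attach at lengths (15/4, 39/4); label the merged cluster HPU
  updated: d(HPU,LX)=21
iteration 4: select HPU,LX (d=21); attach at lengths (3/4, 19/2); label the merged cluster HLPUX
final tree: (((H:6,U:6):15/4,P:39/4):3/4,(L:1,X:1):19/2)
total length: 151/4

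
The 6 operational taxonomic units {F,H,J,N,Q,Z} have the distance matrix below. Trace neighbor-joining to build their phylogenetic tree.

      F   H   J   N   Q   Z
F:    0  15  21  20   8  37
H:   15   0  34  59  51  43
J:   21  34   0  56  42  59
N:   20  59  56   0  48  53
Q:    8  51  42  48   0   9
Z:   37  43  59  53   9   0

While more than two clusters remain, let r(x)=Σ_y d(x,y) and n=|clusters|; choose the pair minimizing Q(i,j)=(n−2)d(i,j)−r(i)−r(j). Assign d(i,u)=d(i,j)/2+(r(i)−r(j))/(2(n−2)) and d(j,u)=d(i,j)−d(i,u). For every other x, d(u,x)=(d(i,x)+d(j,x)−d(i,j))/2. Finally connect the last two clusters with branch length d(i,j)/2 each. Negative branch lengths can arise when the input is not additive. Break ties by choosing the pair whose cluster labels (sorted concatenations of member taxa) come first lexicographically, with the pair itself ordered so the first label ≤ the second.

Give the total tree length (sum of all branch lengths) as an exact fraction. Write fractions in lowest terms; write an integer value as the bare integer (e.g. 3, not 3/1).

step 1: merge (Q,Z) at d=9, Q=-323; branch lengths Q→-7/8, Z→79/8; new cluster QZ
  updated: d(F,QZ)=18, d(H,QZ)=85/2, d(J,QZ)=46, d(N,QZ)=46
step 2: merge (H,J) at d=34, Q=-411/2; branch lengths H→191/12, J→217/12; new cluster HJ
  updated: d(F,HJ)=1, d(HJ,N)=81/2, d(HJ,QZ)=109/4
step 3: merge (F,HJ) at d=1, Q=-423/4; branch lengths F→-111/16, HJ→127/16; new cluster FHJ
  updated: d(FHJ,N)=119/4, d(FHJ,QZ)=177/8
step 4: merge (FHJ,N) at d=119/4, Q=-783/8; branch lengths FHJ→47/16, N→429/16; new cluster FHJN
  updated: d(FHJN,QZ)=307/16
step 5: merge (FHJN,QZ) at d=307/16; branch lengths FHJN→307/32, QZ→307/32; new cluster FHJNQZ
final tree: (((F:-111/16,(H:191/12,J:217/12):127/16):47/16,N:429/16):307/32,(Q:-7/8,Z:79/8):307/32)
total length: 1487/16

1487/16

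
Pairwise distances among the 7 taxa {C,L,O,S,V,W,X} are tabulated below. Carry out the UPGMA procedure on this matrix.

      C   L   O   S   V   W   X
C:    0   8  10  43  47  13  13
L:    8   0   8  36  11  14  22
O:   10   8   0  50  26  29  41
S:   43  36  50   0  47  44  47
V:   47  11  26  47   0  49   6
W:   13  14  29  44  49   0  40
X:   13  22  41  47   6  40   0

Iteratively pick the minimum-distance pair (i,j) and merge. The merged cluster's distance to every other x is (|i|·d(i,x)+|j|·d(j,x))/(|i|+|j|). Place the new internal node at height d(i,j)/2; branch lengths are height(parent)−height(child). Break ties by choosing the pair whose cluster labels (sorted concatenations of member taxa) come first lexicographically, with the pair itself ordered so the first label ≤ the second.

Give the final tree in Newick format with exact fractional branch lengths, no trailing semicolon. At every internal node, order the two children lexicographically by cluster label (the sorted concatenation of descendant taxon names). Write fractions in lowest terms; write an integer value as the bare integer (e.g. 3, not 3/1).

1. join V+X (d=6) ⇒ VX; edges |V|=3, |X|=3
  updated: d(C,VX)=30, d(L,VX)=33/2, d(O,VX)=67/2, d(S,VX)=47, d(VX,W)=89/2
2. join C+L (d=8) ⇒ CL; edges |C|=4, |L|=4
  updated: d(CL,O)=9, d(CL,S)=79/2, d(CL,VX)=93/4, d(CL,W)=27/2
3. join CL+O (d=9) ⇒ CLO; edges |CL|=1/2, |O|=9/2
  updated: d(CLO,S)=43, d(CLO,VX)=80/3, d(CLO,W)=56/3
4. join CLO+W (d=56/3) ⇒ CLOW; edges |CLO|=29/6, |W|=28/3
  updated: d(CLOW,S)=173/4, d(CLOW,VX)=249/8
5. join CLOW+VX (d=249/8) ⇒ CLOVWX; edges |CLOW|=299/48, |VX|=201/16
  updated: d(CLOVWX,S)=89/2
6. join CLOVWX+S (d=89/2) ⇒ CLOSVWX; edges |CLOVWX|=107/16, |S|=89/4
final tree: (((((C:4,L:4):1/2,O:9/2):29/6,W:28/3):299/48,(V:3,X:3):201/16):107/16,S:89/4)
total length: 3883/48

(((((C:4,L:4):1/2,O:9/2):29/6,W:28/3):299/48,(V:3,X:3):201/16):107/16,S:89/4)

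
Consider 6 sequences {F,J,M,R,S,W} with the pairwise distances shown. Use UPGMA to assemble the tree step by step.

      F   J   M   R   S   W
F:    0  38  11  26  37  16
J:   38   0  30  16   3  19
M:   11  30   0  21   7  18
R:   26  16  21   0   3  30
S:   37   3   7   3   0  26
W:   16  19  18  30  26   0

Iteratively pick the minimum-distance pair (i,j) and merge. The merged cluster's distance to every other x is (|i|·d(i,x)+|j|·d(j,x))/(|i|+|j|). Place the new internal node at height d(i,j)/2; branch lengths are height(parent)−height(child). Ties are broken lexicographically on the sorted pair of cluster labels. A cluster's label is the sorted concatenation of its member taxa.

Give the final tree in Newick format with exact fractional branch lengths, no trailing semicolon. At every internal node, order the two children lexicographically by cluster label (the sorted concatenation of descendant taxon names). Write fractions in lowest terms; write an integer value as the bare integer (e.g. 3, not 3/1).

(((F:11/2,M:11/2):3,W:17/2):9/2,((J:3/2,S:3/2):13/4,R:19/4):33/4)

step 1: merge (J,S) at d=3; branch lengths J→3/2, S→3/2; new cluster JS
  updated: d(F,JS)=75/2, d(JS,M)=37/2, d(JS,R)=19/2, d(JS,W)=45/2
step 2: merge (JS,R) at d=19/2; branch lengths JS→13/4, R→19/4; new cluster JRS
  updated: d(F,JRS)=101/3, d(JRS,M)=58/3, d(JRS,W)=25
step 3: merge (F,M) at d=11; branch lengths F→11/2, M→11/2; new cluster FM
  updated: d(FM,JRS)=53/2, d(FM,W)=17
step 4: merge (FM,W) at d=17; branch lengths FM→3, W→17/2; new cluster FMW
  updated: d(FMW,JRS)=26
step 5: merge (FMW,JRS) at d=26; branch lengths FMW→9/2, JRS→33/4; new cluster FJMRSW
final tree: (((F:11/2,M:11/2):3,W:17/2):9/2,((J:3/2,S:3/2):13/4,R:19/4):33/4)
total length: 185/4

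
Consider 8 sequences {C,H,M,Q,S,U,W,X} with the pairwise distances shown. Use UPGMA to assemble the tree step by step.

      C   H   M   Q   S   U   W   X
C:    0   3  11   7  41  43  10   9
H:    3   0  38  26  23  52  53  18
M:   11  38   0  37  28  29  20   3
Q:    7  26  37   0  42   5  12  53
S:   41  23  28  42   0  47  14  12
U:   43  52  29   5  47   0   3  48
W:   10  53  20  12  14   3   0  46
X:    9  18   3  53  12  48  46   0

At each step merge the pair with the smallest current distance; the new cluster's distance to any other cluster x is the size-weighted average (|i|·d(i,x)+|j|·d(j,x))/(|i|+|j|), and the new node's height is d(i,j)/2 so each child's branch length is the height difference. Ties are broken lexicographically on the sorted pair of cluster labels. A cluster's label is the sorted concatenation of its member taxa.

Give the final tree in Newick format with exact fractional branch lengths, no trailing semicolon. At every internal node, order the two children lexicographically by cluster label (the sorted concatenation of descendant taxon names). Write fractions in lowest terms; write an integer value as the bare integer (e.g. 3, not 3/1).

iteration 1: select C,H (d=3); attach at lengths (3/2, 3/2); label the merged cluster CH
  updated: d(CH,M)=49/2, d(CH,Q)=33/2, d(CH,S)=32, d(CH,U)=95/2, d(CH,W)=63/2, d(CH,X)=27/2
iteration 2: select M,X (d=3); attach at lengths (3/2, 3/2); label the merged cluster MX
  updated: d(CH,MX)=19, d(MX,Q)=45, d(MX,S)=20, d(MX,U)=77/2, d(MX,W)=33
iteration 3: select U,W (d=3); attach at lengths (3/2, 3/2); label the merged cluster UW
  updated: d(CH,UW)=79/2, d(MX,UW)=143/4, d(Q,UW)=17/2, d(S,UW)=61/2
iteration 4: select Q,UW (d=17/2); attach at lengths (17/4, 11/4); label the merged cluster QUW
  updated: d(CH,QUW)=191/6, d(MX,QUW)=233/6, d(QUW,S)=103/3
iteration 5: select CH,MX (d=19); attach at lengths (8, 8); label the merged cluster CHMX
  updated: d(CHMX,QUW)=106/3, d(CHMX,S)=26
iteration 6: select CHMX,S (d=26); attach at lengths (7/2, 13); label the merged cluster CHMSX
  updated: d(CHMSX,QUW)=527/15
iteration 7: select CHMSX,QUW (d=527/15); attach at lengths (137/30, 799/60); label the merged cluster CHMQSUWX
final tree: ((((C:3/2,H:3/2):8,(M:3/2,X:3/2):8):7/2,S:13):137/30,(Q:17/4,(U:3/2,W:3/2):11/4):799/60)
total length: 3983/60

((((C:3/2,H:3/2):8,(M:3/2,X:3/2):8):7/2,S:13):137/30,(Q:17/4,(U:3/2,W:3/2):11/4):799/60)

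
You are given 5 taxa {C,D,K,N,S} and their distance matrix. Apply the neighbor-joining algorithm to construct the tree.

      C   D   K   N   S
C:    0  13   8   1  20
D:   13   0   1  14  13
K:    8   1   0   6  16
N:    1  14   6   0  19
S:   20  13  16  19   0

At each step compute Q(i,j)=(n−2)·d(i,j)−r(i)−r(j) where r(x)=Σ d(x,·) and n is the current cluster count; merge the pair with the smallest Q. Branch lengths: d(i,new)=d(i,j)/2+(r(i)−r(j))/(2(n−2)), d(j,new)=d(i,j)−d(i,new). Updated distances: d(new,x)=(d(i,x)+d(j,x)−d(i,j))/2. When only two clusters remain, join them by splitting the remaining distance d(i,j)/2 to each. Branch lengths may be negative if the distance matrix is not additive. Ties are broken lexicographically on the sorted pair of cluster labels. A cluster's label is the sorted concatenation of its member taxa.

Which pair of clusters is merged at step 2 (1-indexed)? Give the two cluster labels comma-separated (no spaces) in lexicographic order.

CN,K

1. join C+N (d=1, Q=-79) ⇒ CN; edges |C|=5/6, |N|=1/6
  updated: d(CN,D)=13, d(CN,K)=13/2, d(CN,S)=19
2. join CN+K (d=13/2, Q=-49) ⇒ CKN; edges |CN|=7, |K|=-1/2
  updated: d(CKN,D)=15/4, d(CKN,S)=57/4
3. join CKN+D (d=15/4, Q=-31) ⇒ CDKN; edges |CKN|=5/2, |D|=5/4
  updated: d(CDKN,S)=47/4
4. join CDKN+S (d=47/4) ⇒ CDKNS; edges |CDKN|=47/8, |S|=47/8
final tree: ((((C:5/6,N:1/6):7,K:-1/2):5/2,D:5/4):47/8,S:47/8)
total length: 23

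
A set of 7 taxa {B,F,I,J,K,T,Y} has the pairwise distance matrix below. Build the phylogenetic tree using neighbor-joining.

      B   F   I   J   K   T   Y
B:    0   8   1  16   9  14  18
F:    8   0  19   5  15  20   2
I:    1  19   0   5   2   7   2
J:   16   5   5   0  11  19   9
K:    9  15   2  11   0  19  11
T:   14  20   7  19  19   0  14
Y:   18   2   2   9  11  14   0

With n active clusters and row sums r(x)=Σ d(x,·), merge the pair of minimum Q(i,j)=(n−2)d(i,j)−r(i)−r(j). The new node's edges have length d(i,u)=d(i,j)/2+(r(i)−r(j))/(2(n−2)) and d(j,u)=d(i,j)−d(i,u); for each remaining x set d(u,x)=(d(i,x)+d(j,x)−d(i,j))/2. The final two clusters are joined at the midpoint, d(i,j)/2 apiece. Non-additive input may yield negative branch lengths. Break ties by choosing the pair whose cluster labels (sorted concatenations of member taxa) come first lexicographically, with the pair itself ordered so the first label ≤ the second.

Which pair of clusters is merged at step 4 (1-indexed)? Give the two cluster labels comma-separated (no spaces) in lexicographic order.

B,FJKY

step 1: merge (F,Y) at d=2, Q=-115; branch lengths F→23/10, Y→-3/10; new cluster FY
  updated: d(B,FY)=12, d(FY,I)=19/2, d(FY,J)=6, d(FY,K)=12, d(FY,T)=16
step 2: merge (FY,J) at d=6, Q=-177/2; branch lengths FY→45/16, J→51/16; new cluster FJY
  updated: d(B,FJY)=11, d(FJY,I)=17/4, d(FJY,K)=17/2, d(FJY,T)=29/2
step 3: merge (FJY,K) at d=17/2, Q=-205/4; branch lengths FJY→101/24, K→103/24; new cluster FJKY
  updated: d(B,FJKY)=23/4, d(FJKY,I)=-9/8, d(FJKY,T)=25/2
step 4: merge (B,FJKY) at d=23/4, Q=-211/8; branch lengths B→121/32, FJKY→63/32; new cluster BFJKY
  updated: d(BFJKY,I)=-47/16, d(BFJKY,T)=83/8
step 5: merge (BFJKY,I) at d=-47/16, Q=-231/16; branch lengths BFJKY→7/32, I→-101/32; new cluster BFIJKY
  updated: d(BFIJKY,T)=325/32
step 6: merge (BFIJKY,T) at d=325/32; branch lengths BFIJKY→325/64, T→325/64; new cluster BFIJKTY
final tree: (((B:121/32,(((F:23/10,Y:-3/10):45/16,J:51/16):101/24,K:103/24):63/32):7/32,I:-101/32):325/64,T:325/64)
total length: 943/32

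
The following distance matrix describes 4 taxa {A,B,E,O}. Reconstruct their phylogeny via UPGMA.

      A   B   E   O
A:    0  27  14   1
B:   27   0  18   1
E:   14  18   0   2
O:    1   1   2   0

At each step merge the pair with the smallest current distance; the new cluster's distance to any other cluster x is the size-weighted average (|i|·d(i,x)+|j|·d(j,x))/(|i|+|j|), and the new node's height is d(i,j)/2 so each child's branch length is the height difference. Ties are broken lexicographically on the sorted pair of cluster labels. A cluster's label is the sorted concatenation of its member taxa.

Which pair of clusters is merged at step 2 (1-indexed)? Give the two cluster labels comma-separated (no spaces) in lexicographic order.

AO,E

iteration 1: select A,O (d=1); attach at lengths (1/2, 1/2); label the merged cluster AO
  updated: d(AO,B)=14, d(AO,E)=8
iteration 2: select AO,E (d=8); attach at lengths (7/2, 4); label the merged cluster AEO
  updated: d(AEO,B)=46/3
iteration 3: select AEO,B (d=46/3); attach at lengths (11/3, 23/3); label the merged cluster ABEO
final tree: (((A:1/2,O:1/2):7/2,E:4):11/3,B:23/3)
total length: 119/6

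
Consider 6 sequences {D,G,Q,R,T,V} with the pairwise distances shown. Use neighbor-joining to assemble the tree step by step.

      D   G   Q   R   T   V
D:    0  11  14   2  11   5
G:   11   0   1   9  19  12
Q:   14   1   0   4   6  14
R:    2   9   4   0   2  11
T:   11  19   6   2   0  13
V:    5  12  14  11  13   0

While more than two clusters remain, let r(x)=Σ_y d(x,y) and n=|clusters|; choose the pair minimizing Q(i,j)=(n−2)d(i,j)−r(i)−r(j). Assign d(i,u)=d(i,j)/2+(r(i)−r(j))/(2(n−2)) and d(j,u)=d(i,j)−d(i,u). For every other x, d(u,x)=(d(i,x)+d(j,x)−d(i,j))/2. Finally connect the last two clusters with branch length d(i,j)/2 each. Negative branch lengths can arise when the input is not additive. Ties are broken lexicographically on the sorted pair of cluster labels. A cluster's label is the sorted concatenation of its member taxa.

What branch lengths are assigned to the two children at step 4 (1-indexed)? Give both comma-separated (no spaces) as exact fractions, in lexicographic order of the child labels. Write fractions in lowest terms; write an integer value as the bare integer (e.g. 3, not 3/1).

iteration 1: select G,Q (d=1, Q=-87); attach at lengths (17/8, -9/8); label the merged cluster GQ
  updated: d(D,GQ)=12, d(GQ,R)=6, d(GQ,T)=12, d(GQ,V)=25/2
iteration 2: select D,V (d=5, Q=-113/2); attach at lengths (7/12, 53/12); label the merged cluster DV
  updated: d(DV,GQ)=39/4, d(DV,R)=4, d(DV,T)=19/2
iteration 3: select DV,GQ (d=39/4, Q=-63/2); attach at lengths (15/4, 6); label the merged cluster DGQV
  updated: d(DGQV,R)=1/8, d(DGQV,T)=47/8
iteration 4: select DGQV,R (d=1/8, Q=-8); attach at lengths (2, -15/8); label the merged cluster DGQRV
  updated: d(DGQRV,T)=31/8
iteration 5: select DGQRV,T (d=31/8); attach at lengths (31/16, 31/16); label the merged cluster DGQRTV
final tree: ((((D:7/12,V:53/12):15/4,(G:17/8,Q:-9/8):6):2,R:-15/8):31/16,T:31/16)
total length: 79/4

2,-15/8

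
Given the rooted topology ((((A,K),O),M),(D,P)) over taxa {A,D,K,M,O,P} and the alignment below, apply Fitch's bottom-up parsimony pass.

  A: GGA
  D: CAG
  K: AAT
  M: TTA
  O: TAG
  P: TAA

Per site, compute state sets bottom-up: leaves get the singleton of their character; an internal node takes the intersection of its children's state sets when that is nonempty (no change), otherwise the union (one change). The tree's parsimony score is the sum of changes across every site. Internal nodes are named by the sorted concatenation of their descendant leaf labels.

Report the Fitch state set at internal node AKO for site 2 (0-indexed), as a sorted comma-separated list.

[col 0] AK: children A:{G}, K:{A} ∪→ {A,G}; cost 1
[col 0] AKO: children AK:{A,G}, O:{T} ∪→ {A,G,T}; cost 1
[col 0] AKMO: children AKO:{A,G,T}, M:{T} ∩→ {T}; cost 0
[col 0] DP: children D:{C}, P:{T} ∪→ {C,T}; cost 1
[col 0] ADKMOP: children AKMO:{T}, DP:{C,T} ∩→ {T}; cost 0
[col 1] AK: children A:{G}, K:{A} ∪→ {A,G}; cost 1
[col 1] AKO: children AK:{A,G}, O:{A} ∩→ {A}; cost 0
[col 1] AKMO: children AKO:{A}, M:{T} ∪→ {A,T}; cost 1
[col 1] DP: children D:{A}, P:{A} ∩→ {A}; cost 0
[col 1] ADKMOP: children AKMO:{A,T}, DP:{A} ∩→ {A}; cost 0
[col 2] AK: children A:{A}, K:{T} ∪→ {A,T}; cost 1
[col 2] AKO: children AK:{A,T}, O:{G} ∪→ {A,G,T}; cost 1
[col 2] AKMO: children AKO:{A,G,T}, M:{A} ∩→ {A}; cost 0
[col 2] DP: children D:{G}, P:{A} ∪→ {A,G}; cost 1
[col 2] ADKMOP: children AKMO:{A}, DP:{A,G} ∩→ {A}; cost 0
per-site changes: [3, 2, 3]; total = 8

A,G,T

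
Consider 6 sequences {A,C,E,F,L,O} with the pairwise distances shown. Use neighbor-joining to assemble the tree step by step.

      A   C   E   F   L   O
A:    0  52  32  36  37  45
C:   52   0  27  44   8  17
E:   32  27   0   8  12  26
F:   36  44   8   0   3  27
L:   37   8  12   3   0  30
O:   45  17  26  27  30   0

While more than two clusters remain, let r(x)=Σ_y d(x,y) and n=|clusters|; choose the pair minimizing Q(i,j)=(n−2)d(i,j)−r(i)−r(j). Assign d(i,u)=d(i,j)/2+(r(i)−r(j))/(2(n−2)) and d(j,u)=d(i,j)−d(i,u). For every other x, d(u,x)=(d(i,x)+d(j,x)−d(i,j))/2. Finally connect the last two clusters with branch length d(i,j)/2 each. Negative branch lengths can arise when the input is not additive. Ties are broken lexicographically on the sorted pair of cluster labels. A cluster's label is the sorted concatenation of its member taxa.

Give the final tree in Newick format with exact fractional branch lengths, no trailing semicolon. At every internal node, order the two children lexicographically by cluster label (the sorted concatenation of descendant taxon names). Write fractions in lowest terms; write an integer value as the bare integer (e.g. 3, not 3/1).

(((A:447/16,(C:71/8,O:65/8):193/16):21/16,E:59/16):77/32,(F:41/12,L:-5/12):77/32)

1. join C+O (d=17, Q=-225) ⇒ CO; edges |C|=71/8, |O|=65/8
  updated: d(A,CO)=40, d(CO,E)=18, d(CO,F)=27, d(CO,L)=21/2
2. join F+L (d=3, Q=-255/2) ⇒ FL; edges |F|=41/12, |L|=-5/12
  updated: d(A,FL)=35, d(CO,FL)=69/4, d(E,FL)=17/2
3. join A+CO (d=40, Q=-409/4) ⇒ ACO; edges |A|=447/16, |CO|=193/16
  updated: d(ACO,E)=5, d(ACO,FL)=49/8
4. join ACO+E (d=5, Q=-157/8) ⇒ ACEO; edges |ACO|=21/16, |E|=59/16
  updated: d(ACEO,FL)=77/16
5. join ACEO+FL (d=77/16) ⇒ ACEFLO; edges |ACEO|=77/32, |FL|=77/32
final tree: (((A:447/16,(C:71/8,O:65/8):193/16):21/16,E:59/16):77/32,(F:41/12,L:-5/12):77/32)
total length: 1117/16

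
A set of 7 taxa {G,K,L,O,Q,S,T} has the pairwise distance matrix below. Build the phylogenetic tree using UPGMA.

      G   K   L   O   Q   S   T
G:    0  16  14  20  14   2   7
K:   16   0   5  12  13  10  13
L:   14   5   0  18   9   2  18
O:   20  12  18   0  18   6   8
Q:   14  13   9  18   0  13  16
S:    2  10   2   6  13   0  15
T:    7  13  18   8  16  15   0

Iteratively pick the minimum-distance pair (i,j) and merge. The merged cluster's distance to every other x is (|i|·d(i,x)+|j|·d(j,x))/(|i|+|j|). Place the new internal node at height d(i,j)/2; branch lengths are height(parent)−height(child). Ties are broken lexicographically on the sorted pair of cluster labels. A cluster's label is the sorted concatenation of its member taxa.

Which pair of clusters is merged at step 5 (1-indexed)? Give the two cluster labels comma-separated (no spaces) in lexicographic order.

step 1: merge (G,S) at d=2; branch lengths G→1, S→1; new cluster GS
  updated: d(GS,K)=13, d(GS,L)=8, d(GS,O)=13, d(GS,Q)=27/2, d(GS,T)=11
step 2: merge (K,L) at d=5; branch lengths K→5/2, L→5/2; new cluster KL
  updated: d(GS,KL)=21/2, d(KL,O)=15, d(KL,Q)=11, d(KL,T)=31/2
step 3: merge (O,T) at d=8; branch lengths O→4, T→4; new cluster OT
  updated: d(GS,OT)=12, d(KL,OT)=61/4, d(OT,Q)=17
step 4: merge (GS,KL) at d=21/2; branch lengths GS→17/4, KL→11/4; new cluster GKLS
  updated: d(GKLS,OT)=109/8, d(GKLS,Q)=49/4
step 5: merge (GKLS,Q) at d=49/4; branch lengths GKLS→7/8, Q→49/8; new cluster GKLQS
  updated: d(GKLQS,OT)=143/10
step 6: merge (GKLQS,OT) at d=143/10; branch lengths GKLQS→41/40, OT→63/20; new cluster GKLOQST
final tree: ((((G:1,S:1):17/4,(K:5/2,L:5/2):11/4):7/8,Q:49/8):41/40,(O:4,T:4):63/20)
total length: 1327/40

GKLS,Q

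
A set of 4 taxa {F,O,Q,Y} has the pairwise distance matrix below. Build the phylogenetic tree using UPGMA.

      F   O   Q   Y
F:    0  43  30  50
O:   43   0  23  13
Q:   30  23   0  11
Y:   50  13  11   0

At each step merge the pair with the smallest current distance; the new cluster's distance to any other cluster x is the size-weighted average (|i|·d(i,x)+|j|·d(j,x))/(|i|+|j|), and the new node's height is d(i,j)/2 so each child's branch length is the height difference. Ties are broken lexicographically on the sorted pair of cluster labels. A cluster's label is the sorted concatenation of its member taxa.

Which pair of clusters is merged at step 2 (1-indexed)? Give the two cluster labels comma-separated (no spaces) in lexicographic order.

O,QY

1. join Q+Y (d=11) ⇒ QY; edges |Q|=11/2, |Y|=11/2
  updated: d(F,QY)=40, d(O,QY)=18
2. join O+QY (d=18) ⇒ OQY; edges |O|=9, |QY|=7/2
  updated: d(F,OQY)=41
3. join F+OQY (d=41) ⇒ FOQY; edges |F|=41/2, |OQY|=23/2
final tree: (F:41/2,(O:9,(Q:11/2,Y:11/2):7/2):23/2)
total length: 111/2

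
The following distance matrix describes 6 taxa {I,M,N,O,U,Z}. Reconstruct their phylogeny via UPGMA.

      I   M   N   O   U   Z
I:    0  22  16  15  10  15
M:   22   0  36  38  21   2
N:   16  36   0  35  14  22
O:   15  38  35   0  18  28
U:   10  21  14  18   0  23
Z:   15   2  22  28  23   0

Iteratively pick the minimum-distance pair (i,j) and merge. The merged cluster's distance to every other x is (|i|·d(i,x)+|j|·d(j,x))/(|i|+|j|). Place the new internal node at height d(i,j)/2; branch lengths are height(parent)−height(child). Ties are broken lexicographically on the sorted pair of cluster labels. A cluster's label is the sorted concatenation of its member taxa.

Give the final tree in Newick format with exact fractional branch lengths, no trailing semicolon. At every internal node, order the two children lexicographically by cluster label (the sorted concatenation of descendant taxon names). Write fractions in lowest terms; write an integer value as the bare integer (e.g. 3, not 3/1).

step 1: merge (M,Z) at d=2; branch lengths M→1, Z→1; new cluster MZ
  updated: d(I,MZ)=37/2, d(MZ,N)=29, d(MZ,O)=33, d(MZ,U)=22
step 2: merge (I,U) at d=10; branch lengths I→5, U→5; new cluster IU
  updated: d(IU,MZ)=81/4, d(IU,N)=15, d(IU,O)=33/2
step 3: merge (IU,N) at d=15; branch lengths IU→5/2, N→15/2; new cluster INU
  updated: d(INU,MZ)=139/6, d(INU,O)=68/3
step 4: merge (INU,O) at d=68/3; branch lengths INU→23/6, O→34/3; new cluster INOU
  updated: d(INOU,MZ)=205/8
step 5: merge (INOU,MZ) at d=205/8; branch lengths INOU→71/48, MZ→189/16; new cluster IMNOUZ
final tree: ((((I:5,U:5):5/2,N:15/2):23/6,O:34/3):71/48,(M:1,Z:1):189/16)
total length: 1211/24

((((I:5,U:5):5/2,N:15/2):23/6,O:34/3):71/48,(M:1,Z:1):189/16)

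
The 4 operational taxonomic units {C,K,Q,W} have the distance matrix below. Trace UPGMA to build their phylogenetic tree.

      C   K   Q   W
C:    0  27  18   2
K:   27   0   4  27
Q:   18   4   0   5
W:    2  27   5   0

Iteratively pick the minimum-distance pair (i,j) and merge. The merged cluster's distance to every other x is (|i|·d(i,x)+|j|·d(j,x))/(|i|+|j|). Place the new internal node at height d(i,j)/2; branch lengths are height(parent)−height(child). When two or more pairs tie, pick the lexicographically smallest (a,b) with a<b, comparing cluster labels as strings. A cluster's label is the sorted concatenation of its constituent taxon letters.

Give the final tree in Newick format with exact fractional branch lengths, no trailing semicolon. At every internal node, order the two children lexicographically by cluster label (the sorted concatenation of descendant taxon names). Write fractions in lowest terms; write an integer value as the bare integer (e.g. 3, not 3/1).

((C:1,W:1):69/8,(K:2,Q:2):61/8)

iteration 1: select C,W (d=2); attach at lengths (1, 1); label the merged cluster CW
  updated: d(CW,K)=27, d(CW,Q)=23/2
iteration 2: select K,Q (d=4); attach at lengths (2, 2); label the merged cluster KQ
  updated: d(CW,KQ)=77/4
iteration 3: select CW,KQ (d=77/4); attach at lengths (69/8, 61/8); label the merged cluster CKQW
final tree: ((C:1,W:1):69/8,(K:2,Q:2):61/8)
total length: 89/4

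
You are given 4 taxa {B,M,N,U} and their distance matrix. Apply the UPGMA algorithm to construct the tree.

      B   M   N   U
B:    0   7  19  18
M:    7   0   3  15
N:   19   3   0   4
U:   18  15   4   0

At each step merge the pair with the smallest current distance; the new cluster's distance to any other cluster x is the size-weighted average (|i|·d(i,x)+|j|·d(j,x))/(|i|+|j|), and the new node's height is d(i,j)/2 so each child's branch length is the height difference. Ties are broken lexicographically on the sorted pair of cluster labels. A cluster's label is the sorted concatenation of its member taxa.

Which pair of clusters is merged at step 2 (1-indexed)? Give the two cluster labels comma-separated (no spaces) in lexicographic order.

iteration 1: select M,N (d=3); attach at lengths (3/2, 3/2); label the merged cluster MN
  updated: d(B,MN)=13, d(MN,U)=19/2
iteration 2: select MN,U (d=19/2); attach at lengths (13/4, 19/4); label the merged cluster MNU
  updated: d(B,MNU)=44/3
iteration 3: select B,MNU (d=44/3); attach at lengths (22/3, 31/12); label the merged cluster BMNU
final tree: (B:22/3,((M:3/2,N:3/2):13/4,U:19/4):31/12)
total length: 251/12

MN,U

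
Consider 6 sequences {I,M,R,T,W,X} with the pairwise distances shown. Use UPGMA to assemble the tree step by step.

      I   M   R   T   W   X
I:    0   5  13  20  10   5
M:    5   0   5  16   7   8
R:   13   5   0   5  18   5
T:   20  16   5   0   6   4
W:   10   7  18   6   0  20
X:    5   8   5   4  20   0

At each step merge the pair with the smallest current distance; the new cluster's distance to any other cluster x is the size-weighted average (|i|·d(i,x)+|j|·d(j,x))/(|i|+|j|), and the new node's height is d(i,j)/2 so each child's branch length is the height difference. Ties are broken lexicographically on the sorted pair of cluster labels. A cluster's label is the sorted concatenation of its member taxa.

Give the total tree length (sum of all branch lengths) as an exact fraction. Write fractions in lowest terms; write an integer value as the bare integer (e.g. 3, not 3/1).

283/12

step 1: merge (T,X) at d=4; branch lengths T→2, X→2; new cluster TX
  updated: d(I,TX)=25/2, d(M,TX)=12, d(R,TX)=5, d(TX,W)=13
step 2: merge (I,M) at d=5; branch lengths I→5/2, M→5/2; new cluster IM
  updated: d(IM,R)=9, d(IM,TX)=49/4, d(IM,W)=17/2
step 3: merge (R,TX) at d=5; branch lengths R→5/2, TX→1/2; new cluster RTX
  updated: d(IM,RTX)=67/6, d(RTX,W)=44/3
step 4: merge (IM,W) at d=17/2; branch lengths IM→7/4, W→17/4; new cluster IMW
  updated: d(IMW,RTX)=37/3
step 5: merge (IMW,RTX) at d=37/3; branch lengths IMW→23/12, RTX→11/3; new cluster IMRTWX
final tree: (((I:5/2,M:5/2):7/4,W:17/4):23/12,(R:5/2,(T:2,X:2):1/2):11/3)
total length: 283/12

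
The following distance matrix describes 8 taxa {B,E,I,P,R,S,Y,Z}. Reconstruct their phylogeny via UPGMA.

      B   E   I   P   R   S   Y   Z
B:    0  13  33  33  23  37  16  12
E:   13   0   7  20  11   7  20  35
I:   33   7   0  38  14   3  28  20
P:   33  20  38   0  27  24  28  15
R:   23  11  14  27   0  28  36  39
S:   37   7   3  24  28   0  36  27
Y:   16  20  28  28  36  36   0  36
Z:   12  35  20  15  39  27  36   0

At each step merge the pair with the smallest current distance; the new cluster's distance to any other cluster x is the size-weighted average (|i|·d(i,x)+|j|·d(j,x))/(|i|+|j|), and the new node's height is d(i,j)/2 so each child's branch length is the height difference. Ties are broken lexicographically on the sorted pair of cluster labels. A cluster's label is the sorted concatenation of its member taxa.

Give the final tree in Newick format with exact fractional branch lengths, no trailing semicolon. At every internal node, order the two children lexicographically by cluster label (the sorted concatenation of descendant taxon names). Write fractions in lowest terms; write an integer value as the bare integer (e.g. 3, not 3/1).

((((B:6,Z:6):6,P:12):4/3,Y:40/3):11/12,((E:7/2,(I:3/2,S:3/2):2):16/3,R:53/6):65/12)

1. join I+S (d=3) ⇒ IS; edges |I|=3/2, |S|=3/2
  updated: d(B,IS)=35, d(E,IS)=7, d(IS,P)=31, d(IS,R)=21, d(IS,Y)=32, d(IS,Z)=47/2
2. join E+IS (d=7) ⇒ EIS; edges |E|=7/2, |IS|=2
  updated: d(B,EIS)=83/3, d(EIS,P)=82/3, d(EIS,R)=53/3, d(EIS,Y)=28, d(EIS,Z)=82/3
3. join B+Z (d=12) ⇒ BZ; edges |B|=6, |Z|=6
  updated: d(BZ,EIS)=55/2, d(BZ,P)=24, d(BZ,R)=31, d(BZ,Y)=26
4. join EIS+R (d=53/3) ⇒ EIRS; edges |EIS|=16/3, |R|=53/6
  updated: d(BZ,EIRS)=227/8, d(EIRS,P)=109/4, d(EIRS,Y)=30
5. join BZ+P (d=24) ⇒ BPZ; edges |BZ|=6, |P|=12
  updated: d(BPZ,EIRS)=28, d(BPZ,Y)=80/3
6. join BPZ+Y (d=80/3) ⇒ BPYZ; edges |BPZ|=4/3, |Y|=40/3
  updated: d(BPYZ,EIRS)=57/2
7. join BPYZ+EIRS (d=57/2) ⇒ BEIPRSYZ; edges |BPYZ|=11/12, |EIRS|=65/12
final tree: ((((B:6,Z:6):6,P:12):4/3,Y:40/3):11/12,((E:7/2,(I:3/2,S:3/2):2):16/3,R:53/6):65/12)
total length: 221/3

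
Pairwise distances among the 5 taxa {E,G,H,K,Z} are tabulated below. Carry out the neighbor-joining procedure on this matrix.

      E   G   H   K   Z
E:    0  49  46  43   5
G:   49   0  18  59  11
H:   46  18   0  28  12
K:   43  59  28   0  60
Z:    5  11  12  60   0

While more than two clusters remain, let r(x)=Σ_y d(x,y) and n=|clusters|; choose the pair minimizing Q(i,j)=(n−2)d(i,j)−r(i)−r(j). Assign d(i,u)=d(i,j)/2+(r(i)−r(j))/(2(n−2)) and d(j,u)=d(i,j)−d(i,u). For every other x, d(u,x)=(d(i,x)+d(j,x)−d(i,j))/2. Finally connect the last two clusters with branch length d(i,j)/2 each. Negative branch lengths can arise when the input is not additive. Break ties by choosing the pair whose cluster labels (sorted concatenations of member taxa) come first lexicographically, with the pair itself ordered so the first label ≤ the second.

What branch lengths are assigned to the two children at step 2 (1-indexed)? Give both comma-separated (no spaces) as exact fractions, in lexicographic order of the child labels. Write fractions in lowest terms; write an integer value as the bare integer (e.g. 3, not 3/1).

iteration 1: select E,Z (d=5, Q=-216); attach at lengths (35/3, -20/3); label the merged cluster EZ
  updated: d(EZ,G)=55/2, d(EZ,H)=53/2, d(EZ,K)=49
iteration 2: select EZ,G (d=55/2, Q=-305/2); attach at lengths (107/8, 113/8); label the merged cluster EGZ
  updated: d(EGZ,H)=17/2, d(EGZ,K)=161/4
iteration 3: select EGZ,H (d=17/2, Q=-307/4); attach at lengths (83/8, -15/8); label the merged cluster EGHZ
  updated: d(EGHZ,K)=239/8
iteration 4: select EGHZ,K (d=239/8); attach at lengths (239/16, 239/16); label the merged cluster EGHKZ
final tree: ((((E:35/3,Z:-20/3):107/8,G:113/8):83/8,H:-15/8):239/16,K:239/16)
total length: 567/8

107/8,113/8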